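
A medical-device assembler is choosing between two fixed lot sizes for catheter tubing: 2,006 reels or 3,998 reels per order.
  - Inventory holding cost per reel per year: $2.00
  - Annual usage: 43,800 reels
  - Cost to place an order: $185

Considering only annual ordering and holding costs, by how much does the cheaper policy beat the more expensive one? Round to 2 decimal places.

$20.62

Annual cost at Q: ordering D·S/Q plus holding Q·H/2.
TC(2,006) = (43,800/2,006)×185 + (2,006/2)×2 = $6,045.38
TC(3,998) = (43,800/3,998)×185 + (3,998/2)×2 = $6,024.76
Cheaper: Q = 3,998.  Difference = $20.62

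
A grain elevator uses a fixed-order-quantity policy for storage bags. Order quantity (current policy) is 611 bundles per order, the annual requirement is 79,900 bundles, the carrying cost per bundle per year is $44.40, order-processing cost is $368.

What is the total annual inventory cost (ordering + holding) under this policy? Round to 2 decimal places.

$61,687.28

Annual ordering cost = (D/Q)·S = (79,900/611) × 368 = $48,123.08
Annual holding cost  = (Q/2)·H = (611/2) × 44.4 = $13,564.20
Total = $48,123.08 + $13,564.20 = $61,687.28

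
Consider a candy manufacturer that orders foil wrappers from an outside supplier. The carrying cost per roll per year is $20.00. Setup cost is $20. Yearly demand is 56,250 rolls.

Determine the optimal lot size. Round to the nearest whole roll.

Optimal lot size Q* = (2 × 56,250 × $20 / $20)^½ ≈ 335.41

335 rolls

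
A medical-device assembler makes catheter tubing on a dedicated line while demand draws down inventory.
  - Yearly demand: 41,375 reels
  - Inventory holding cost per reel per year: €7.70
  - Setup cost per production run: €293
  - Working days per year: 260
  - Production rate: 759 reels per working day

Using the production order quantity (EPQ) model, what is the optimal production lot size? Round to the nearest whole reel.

1,996 reels

Daily demand d = 41,375/260 = 159.135; p = 759; 1 − d/p = 0.79034
EPQ = √(2DS / (H(1 − d/p)))
    = √(2 × 41,375 × 293 / (7.7 × 0.79034)) ≈ 1,996.03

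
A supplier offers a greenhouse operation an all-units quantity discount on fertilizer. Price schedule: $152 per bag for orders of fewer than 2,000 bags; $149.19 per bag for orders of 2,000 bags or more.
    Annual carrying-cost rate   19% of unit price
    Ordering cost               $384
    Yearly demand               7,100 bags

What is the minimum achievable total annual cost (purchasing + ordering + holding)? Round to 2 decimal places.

H₁ = 19%×$152 = $28.8800;  H₂ = 19%×$149.19 = $28.3461
EOQ₁ = √(2×7,100×384/28.8800) = 434.52  (< 2,000, feasible at tier 1)
EOQ₂ = √(2×7,100×384/28.3461) = 438.59  (< 2,000 → use Q = 2,000 at tier-2 price)
TC(tier 1 (EOQ₁), Q≈434.5) = $1,091,748.98
TC(tier 2, Q≈2,000.0) = $1,088,958.30
Minimum at tier 2: $1,088,958.30

$1,088,958.30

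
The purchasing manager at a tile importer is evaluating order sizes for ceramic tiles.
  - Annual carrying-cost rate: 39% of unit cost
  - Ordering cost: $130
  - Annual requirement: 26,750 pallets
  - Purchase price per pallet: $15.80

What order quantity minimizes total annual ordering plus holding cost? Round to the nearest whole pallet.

H = i·C = 0.39 × $15.8 = $6.1620 per pallet-year
2DS/H = 2·26,750·130/6.162 = 1,128,691.98
EOQ = √1,128,691.98 ≈ 1,062.40

1,062 pallets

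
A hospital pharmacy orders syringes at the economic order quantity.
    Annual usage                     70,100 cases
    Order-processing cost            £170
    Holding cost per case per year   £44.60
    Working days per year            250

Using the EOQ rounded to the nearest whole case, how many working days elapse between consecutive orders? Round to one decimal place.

EOQ = √(2DS/H) = √(2 × 70,100 × 170 / 44.6)
    = √(534,394.62) ≈ 731.02 → Q = 731 cases
T = Q/D × 250 days = 731/70,100 × 250 = 2.607 days

2.6 days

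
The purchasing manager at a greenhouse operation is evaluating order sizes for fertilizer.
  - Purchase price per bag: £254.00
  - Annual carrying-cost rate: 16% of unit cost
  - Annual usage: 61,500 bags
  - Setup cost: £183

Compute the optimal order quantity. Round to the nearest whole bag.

744 bags

H = i·C = 0.16 × £254 = £40.6400 per bag-year
Q* = √(2·D·S / H) = √(2·61,500·183 / 40.64) = √553,863.2 ≈ 744.22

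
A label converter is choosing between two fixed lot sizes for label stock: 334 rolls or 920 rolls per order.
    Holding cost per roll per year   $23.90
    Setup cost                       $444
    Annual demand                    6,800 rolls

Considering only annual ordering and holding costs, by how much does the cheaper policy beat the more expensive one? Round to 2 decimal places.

TC(Q) = (D/Q)S + (Q/2)H
TC(334) = (6,800/334)×444 + (334/2)×23.9 = $13,030.82
TC(920) = (6,800/920)×444 + (920/2)×23.9 = $14,275.74
Cheaper: Q = 334.  Difference = $1,244.92

$1,244.92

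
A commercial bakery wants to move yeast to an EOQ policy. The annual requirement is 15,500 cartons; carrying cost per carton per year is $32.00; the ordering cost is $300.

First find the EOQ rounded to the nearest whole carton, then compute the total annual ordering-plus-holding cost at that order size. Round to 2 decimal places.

$17,251.09

EOQ = √(2DS/H) = √(2 × 15,500 × 300 / 32)
    = √(290,625.00) ≈ 539.10 → Q = 539 cartons
Orders/yr = 15,500/539 = 28.757; ordering cost = 28.757 × $300 = $8,627.09
Average inventory = 539/2 = 269.5; holding cost = 269.5 × $32 = $8,624.00
Total = $8,627.09 + $8,624.00 = $17,251.09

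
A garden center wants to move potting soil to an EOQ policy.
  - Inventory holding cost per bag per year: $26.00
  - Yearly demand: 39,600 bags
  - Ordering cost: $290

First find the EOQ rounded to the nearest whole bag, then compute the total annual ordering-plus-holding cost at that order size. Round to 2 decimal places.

Optimal lot size Q* = (2 × 39,600 × $290 / $26)^½ ≈ 939.89 → Q = 940 bags
Annual ordering cost = (D/Q)·S = (39,600/940) × 290 = $12,217.02
Annual holding cost  = (Q/2)·H = (940/2) × 26 = $12,220.00
Total = $12,217.02 + $12,220.00 = $24,437.02

$24,437.02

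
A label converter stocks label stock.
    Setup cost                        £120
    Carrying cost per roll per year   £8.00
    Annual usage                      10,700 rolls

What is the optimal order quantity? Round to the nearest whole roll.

Q* = √(2·D·S / H) = √(2·10,700·120 / 8) = √321,000.0 ≈ 566.57

567 rolls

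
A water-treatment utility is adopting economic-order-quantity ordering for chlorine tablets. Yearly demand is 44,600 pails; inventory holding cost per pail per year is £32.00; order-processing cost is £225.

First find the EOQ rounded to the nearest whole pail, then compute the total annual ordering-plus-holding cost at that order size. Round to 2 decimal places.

Q* = √(2·D·S / H) = √(2·44,600·225 / 32) = √627,187.5 ≈ 791.95 → Q = 792 pails
Ordering: D/Q × S = 44,600/792 × £225 = £12,670.45
Holding:  Q/2 × H = 792/2 × £32 = £12,672.00
Total = £12,670.45 + £12,672.00 = £25,342.45

£25,342.45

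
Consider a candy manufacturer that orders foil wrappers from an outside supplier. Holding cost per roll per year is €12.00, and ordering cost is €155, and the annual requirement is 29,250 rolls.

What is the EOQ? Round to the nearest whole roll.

869 rolls

2DS/H = 2·29,250·155/12 = 755,625.00
EOQ = √755,625.00 ≈ 869.27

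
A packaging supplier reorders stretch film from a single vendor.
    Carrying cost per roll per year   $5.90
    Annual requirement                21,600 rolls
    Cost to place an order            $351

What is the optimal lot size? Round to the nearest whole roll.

1,603 rolls

Optimal lot size Q* = (2 × 21,600 × $351 / $5.9)^½ ≈ 1,603.13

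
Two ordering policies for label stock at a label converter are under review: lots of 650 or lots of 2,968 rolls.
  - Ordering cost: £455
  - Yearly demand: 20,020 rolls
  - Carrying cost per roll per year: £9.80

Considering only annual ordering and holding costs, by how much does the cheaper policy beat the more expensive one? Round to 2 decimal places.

For each Q, cost = (D/Q)·S + (Q/2)·H.
TC(650) = (20,020/650)×455 + (650/2)×9.8 = £17,199.00
TC(2,968) = (20,020/2,968)×455 + (2,968/2)×9.8 = £17,612.30
Cheaper: Q = 650.  Difference = £413.30

£413.30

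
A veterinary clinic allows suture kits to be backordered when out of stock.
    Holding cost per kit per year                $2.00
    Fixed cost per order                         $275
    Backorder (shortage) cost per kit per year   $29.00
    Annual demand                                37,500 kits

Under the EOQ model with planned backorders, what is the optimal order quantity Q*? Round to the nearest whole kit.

3,320 kits

Q* = √(2DS/H) · √((H + b)/b)
   = √(2 × 37,500 × 275 / 2) · √((2 + 29) / 29)
   = 3,211.308 × 1.0339 ≈ 3,320.20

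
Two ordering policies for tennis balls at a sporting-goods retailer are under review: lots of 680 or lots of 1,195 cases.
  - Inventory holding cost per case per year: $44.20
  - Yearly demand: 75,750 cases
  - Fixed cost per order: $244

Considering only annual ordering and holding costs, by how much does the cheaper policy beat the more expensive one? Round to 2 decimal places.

Annual cost at Q: ordering D·S/Q plus holding Q·H/2.
TC(680) = (75,750/680)×244 + (680/2)×44.2 = $42,208.88
TC(1,195) = (75,750/1,195)×244 + (1,195/2)×44.2 = $41,876.45
Lots of 1,195 are cheaper by $332.44.

$332.44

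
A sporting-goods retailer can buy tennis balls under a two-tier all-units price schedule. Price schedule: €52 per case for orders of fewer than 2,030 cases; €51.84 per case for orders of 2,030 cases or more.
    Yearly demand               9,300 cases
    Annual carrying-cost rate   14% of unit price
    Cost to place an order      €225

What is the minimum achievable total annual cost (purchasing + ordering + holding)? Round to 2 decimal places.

€489,119.67

H₁ = 14%×€52 = €7.2800;  H₂ = 14%×€51.84 = €7.2576
EOQ₁ = √(2×9,300×225/7.2800) = 758.20  (< 2,030, feasible at tier 1)
EOQ₂ = √(2×9,300×225/7.2576) = 759.37  (< 2,030 → use Q = 2,030 at tier-2 price)
TC(tier 1 (EOQ₁), Q≈758.2) = €489,119.67
TC(tier 2, Q≈2,030.0) = €490,509.25
Minimum at tier 1 (EOQ₁): €489,119.67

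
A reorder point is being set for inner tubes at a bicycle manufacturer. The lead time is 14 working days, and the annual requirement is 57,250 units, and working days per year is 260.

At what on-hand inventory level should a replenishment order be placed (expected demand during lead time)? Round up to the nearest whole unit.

3,083 units

Daily demand d = 57,250 / 260 = 220.192 units/day
Demand during lead time = 220.192 × 14 = 3,082.69
Reorder point = 3,082.69 → round up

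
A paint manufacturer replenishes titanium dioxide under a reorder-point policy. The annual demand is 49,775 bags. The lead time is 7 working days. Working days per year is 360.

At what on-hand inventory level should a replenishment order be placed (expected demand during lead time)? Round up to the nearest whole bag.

968 bags

Daily demand d = 49,775 / 360 = 138.264 bags/day
Demand during lead time = 138.264 × 7 = 967.85
Reorder point = 967.85 → round up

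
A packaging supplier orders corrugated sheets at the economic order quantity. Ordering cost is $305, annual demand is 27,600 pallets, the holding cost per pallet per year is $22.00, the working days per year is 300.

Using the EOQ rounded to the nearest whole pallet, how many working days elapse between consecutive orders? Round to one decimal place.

Optimal lot size Q* = (2 × 27,600 × $305 / $22)^½ ≈ 874.80 → Q = 875 pallets
T = Q/D × 300 days = 875/27,600 × 300 = 9.511 days

9.5 days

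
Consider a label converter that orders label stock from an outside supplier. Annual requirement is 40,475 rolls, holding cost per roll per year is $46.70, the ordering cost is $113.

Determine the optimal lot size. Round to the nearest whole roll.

Optimal lot size Q* = (2 × 40,475 × $113 / $46.7)^½ ≈ 442.58

443 rolls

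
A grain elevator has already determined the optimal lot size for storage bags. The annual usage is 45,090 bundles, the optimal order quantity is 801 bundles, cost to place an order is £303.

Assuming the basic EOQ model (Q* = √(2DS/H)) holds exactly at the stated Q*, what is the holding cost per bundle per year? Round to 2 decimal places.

£42.59

Since Q* = (2DS/H)^½, squaring gives Q*²·H = 2DS.
H = 2DS / Q² = 2 × 45,090 × 303 / 801² = 42.5881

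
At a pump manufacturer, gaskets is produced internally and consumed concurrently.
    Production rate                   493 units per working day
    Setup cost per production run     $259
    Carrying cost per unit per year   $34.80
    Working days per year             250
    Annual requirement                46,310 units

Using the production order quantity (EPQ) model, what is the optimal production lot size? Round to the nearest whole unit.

1,051 units

Daily demand d = 46,310/250 = 185.240; p = 493; 1 − d/p = 0.62426
EPQ = √(2DS / (H(1 − d/p)))
    = √(2 × 46,310 × 259 / (34.8 × 0.62426)) ≈ 1,050.82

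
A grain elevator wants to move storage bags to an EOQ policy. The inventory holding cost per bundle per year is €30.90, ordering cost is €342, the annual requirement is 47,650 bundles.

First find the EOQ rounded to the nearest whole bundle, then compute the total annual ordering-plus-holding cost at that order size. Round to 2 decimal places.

Optimal lot size Q* = (2 × 47,650 × €342 / €30.9)^½ ≈ 1,027.02 → Q = 1,027 bundles
Orders/yr = 47,650/1,027 = 46.397; ordering cost = 46.397 × €342 = €15,867.87
Average inventory = 1,027/2 = 513.5; holding cost = 513.5 × €30.9 = €15,867.15
Total = €15,867.87 + €15,867.15 = €31,735.02

€31,735.02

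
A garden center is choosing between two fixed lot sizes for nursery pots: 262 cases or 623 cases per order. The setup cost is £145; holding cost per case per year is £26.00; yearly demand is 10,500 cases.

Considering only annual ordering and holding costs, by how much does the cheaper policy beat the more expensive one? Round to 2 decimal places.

£1,325.75

For each Q, cost = (D/Q)·S + (Q/2)·H.
TC(262) = (10,500/262)×145 + (262/2)×26 = £9,217.07
TC(623) = (10,500/623)×145 + (623/2)×26 = £10,542.82
Lots of 262 are cheaper by £1,325.75.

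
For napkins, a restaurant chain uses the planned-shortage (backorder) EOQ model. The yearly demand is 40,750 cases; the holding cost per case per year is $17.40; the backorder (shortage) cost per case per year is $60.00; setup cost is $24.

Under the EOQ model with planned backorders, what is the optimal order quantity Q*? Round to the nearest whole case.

381 cases

Q* = √(2DS/H) · √((H + b)/b)
   = √(2 × 40,750 × 24 / 17.4) · √((17.4 + 60) / 60)
   = 335.282 × 1.1358 ≈ 380.81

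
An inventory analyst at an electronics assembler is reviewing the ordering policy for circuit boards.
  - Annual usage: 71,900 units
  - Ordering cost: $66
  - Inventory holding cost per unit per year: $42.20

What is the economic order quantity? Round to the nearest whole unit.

474 units

Q* = √(2·D·S / H) = √(2·71,900·66 / 42.2) = √224,900.5 ≈ 474.24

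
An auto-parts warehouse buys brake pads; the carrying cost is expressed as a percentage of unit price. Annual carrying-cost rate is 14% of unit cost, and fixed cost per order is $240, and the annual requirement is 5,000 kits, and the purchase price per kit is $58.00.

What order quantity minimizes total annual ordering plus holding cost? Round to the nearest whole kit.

Carrying cost H = $58 × 14% = $8.1200/kit/yr
EOQ = √(2DS/H) = √(2 × 5,000 × 240 / 8.12)
    = √(295,566.50) ≈ 543.66

544 kits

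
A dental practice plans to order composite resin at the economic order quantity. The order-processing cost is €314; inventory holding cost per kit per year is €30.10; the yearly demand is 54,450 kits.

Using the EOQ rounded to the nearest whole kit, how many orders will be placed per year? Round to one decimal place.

EOQ = √(2DS/H) = √(2 × 54,450 × 314 / 30.1)
    = √(1,136,033.22) ≈ 1,065.85 → Q = 1,066
N = D/Q = 54,450/1,066 ≈ 51.079 orders/yr

51.1 orders per year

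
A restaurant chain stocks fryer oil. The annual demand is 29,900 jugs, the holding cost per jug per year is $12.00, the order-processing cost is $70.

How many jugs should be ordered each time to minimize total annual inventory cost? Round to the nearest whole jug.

591 jugs

Q* = √(2·D·S / H) = √(2·29,900·70 / 12) = √348,833.3 ≈ 590.62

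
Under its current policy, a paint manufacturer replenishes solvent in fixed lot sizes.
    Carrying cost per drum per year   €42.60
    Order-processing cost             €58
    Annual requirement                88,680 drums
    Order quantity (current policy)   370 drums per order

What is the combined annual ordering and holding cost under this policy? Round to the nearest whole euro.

€21,782

Orders/yr = 88,680/370 = 239.676; ordering cost = 239.676 × €58 = €13,901.19
Average inventory = 370/2 = 185; holding cost = 185 × €42.6 = €7,881.00
Total = €13,901.19 + €7,881.00 = €21,782.19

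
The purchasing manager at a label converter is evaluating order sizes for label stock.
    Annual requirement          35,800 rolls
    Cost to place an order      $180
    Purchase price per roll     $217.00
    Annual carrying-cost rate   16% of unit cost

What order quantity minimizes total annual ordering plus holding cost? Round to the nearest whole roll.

609 rolls

H = i·C = 0.16 × $217 = $34.7200 per roll-year
EOQ = √(2DS/H) = √(2 × 35,800 × 180 / 34.72)
    = √(371,198.16) ≈ 609.26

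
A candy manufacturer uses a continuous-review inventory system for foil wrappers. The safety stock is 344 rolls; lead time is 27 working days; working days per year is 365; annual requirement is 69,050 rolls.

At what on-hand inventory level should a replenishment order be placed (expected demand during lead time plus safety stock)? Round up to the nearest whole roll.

5,452 rolls

Daily demand d = 69,050 / 365 = 189.178 rolls/day
Demand during lead time = 189.178 × 27 = 5,107.81
Reorder point = 5,107.81 + 344 = 5,451.81 → round up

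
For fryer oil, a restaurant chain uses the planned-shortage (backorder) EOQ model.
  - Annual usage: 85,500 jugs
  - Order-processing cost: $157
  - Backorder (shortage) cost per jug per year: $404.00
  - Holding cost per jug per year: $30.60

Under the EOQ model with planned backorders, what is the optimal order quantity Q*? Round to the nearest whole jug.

Basic EOQ = √(2·85,500·157/30.6) = 936.671
Backorder adjustment √((H+b)/b) = √((30.6+404)/404) = 1.0372
Q* = 936.671 × 1.0372 ≈ 971.50

971 jugs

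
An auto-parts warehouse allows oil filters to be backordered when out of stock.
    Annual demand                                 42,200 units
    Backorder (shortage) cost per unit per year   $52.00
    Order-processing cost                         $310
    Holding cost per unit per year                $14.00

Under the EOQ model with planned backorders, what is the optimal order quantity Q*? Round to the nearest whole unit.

Basic EOQ = √(2·42,200·310/14) = 1,367.061
Backorder adjustment √((H+b)/b) = √((14+52)/52) = 1.1266
Q* = 1,367.061 × 1.1266 ≈ 1,540.13

1,540 units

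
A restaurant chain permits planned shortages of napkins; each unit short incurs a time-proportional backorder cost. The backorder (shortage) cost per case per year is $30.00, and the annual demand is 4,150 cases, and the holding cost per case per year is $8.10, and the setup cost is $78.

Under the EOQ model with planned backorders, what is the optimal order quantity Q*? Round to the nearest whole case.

Basic EOQ = √(2·4,150·78/8.1) = 282.712
Backorder adjustment √((H+b)/b) = √((8.1+30)/30) = 1.1269
Q* = 282.712 × 1.1269 ≈ 318.60

319 cases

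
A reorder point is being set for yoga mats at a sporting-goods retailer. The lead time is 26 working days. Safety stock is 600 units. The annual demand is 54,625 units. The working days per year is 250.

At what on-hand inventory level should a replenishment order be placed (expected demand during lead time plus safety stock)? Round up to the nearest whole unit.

Daily demand d = 54,625 / 250 = 218.500 units/day
Demand during lead time = 218.500 × 26 = 5,681.00
Reorder point = 5,681.00 + 600 = 6,281.00 → round up

6,281 units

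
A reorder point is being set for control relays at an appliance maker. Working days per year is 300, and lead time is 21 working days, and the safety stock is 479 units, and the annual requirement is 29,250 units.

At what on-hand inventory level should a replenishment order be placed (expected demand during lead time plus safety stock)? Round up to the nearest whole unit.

2,527 units

Daily demand d = 29,250 / 300 = 97.500 units/day
Demand during lead time = 97.500 × 21 = 2,047.50
Reorder point = 2,047.50 + 479 = 2,526.50 → round up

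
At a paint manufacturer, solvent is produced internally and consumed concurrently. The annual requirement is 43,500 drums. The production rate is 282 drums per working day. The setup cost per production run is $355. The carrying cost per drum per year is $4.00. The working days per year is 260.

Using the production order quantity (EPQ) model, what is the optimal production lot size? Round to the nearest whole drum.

4,357 drums

Daily demand d = 43,500/260 = 167.308; p = 282; 1 − d/p = 0.40671
EPQ = √(2DS / (H(1 − d/p)))
    = √(2 × 43,500 × 355 / (4 × 0.40671)) ≈ 4,357.14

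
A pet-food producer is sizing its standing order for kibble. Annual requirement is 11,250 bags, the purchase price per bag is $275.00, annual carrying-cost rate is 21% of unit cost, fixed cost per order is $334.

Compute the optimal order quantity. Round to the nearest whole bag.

Holding cost per bag per year: H = 21% × $275 = $57.7500
Optimal lot size Q* = (2 × 11,250 × $334 / $57.75)^½ ≈ 360.74

361 bags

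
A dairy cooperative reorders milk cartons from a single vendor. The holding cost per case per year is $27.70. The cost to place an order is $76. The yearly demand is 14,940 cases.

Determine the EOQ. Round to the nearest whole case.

286 cases

Optimal lot size Q* = (2 × 14,940 × $76 / $27.7)^½ ≈ 286.32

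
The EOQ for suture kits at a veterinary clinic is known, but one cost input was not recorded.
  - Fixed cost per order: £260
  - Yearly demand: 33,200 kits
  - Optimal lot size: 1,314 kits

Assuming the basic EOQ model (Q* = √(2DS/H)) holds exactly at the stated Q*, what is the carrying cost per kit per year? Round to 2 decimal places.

£10.00

Since Q* = (2DS/H)^½, squaring gives Q*²·H = 2DS.
H = 2DS / Q² = 2 × 33,200 × 260 / 1,314² = 9.9989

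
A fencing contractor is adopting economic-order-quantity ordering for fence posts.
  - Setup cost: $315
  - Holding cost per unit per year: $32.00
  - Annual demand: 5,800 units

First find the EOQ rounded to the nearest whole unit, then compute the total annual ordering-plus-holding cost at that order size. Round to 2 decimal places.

Q* = √(2·D·S / H) = √(2·5,800·315 / 32) = √114,187.5 ≈ 337.92 → Q = 338 units
Annual ordering cost = (D/Q)·S = (5,800/338) × 315 = $5,405.33
Annual holding cost  = (Q/2)·H = (338/2) × 32 = $5,408.00
Total = $5,405.33 + $5,408.00 = $10,813.33

$10,813.33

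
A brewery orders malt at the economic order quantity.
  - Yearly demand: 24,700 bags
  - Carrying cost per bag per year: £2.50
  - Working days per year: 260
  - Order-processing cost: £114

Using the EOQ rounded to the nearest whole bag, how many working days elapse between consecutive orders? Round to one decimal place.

15.8 days

Q* = √(2·D·S / H) = √(2·24,700·114 / 2.5) = √2,252,640.0 ≈ 1,500.88 → Q = 1,501 bags
T = Q/D × 260 days = 1,501/24,700 × 260 = 15.800 days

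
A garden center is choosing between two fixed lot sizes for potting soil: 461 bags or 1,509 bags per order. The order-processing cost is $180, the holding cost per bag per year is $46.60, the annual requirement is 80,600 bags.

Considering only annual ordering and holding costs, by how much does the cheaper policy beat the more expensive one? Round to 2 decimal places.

TC(Q) = (D/Q)S + (Q/2)H
TC(461) = (80,600/461)×180 + (461/2)×46.6 = $42,212.02
TC(1,509) = (80,600/1,509)×180 + (1,509/2)×46.6 = $44,774.01
|ΔTC| = |$42,212.02 − $44,774.01| = $2,562.00

$2,562.00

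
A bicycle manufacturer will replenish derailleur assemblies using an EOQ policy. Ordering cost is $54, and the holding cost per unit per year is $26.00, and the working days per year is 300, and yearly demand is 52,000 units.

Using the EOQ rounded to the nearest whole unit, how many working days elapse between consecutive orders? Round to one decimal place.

2.7 days

Optimal lot size Q* = (2 × 52,000 × $54 / $26)^½ ≈ 464.76 → Q = 465 units
Days between orders = 300 / (D/Q) = 300 / 111.828 ≈ 2.683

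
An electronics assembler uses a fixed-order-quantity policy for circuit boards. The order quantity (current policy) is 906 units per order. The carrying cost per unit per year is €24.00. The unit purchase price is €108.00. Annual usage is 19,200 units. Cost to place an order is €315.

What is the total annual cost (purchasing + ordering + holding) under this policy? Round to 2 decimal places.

Annual ordering cost = (D/Q)·S = (19,200/906) × 315 = €6,675.50
Annual holding cost  = (Q/2)·H = (906/2) × 24 = €10,872.00
Purchase cost = D·C = 19,200 × 108 = €2,073,600.00
Total = €6,675.50 + €10,872.00 + €2,073,600.00 = €2,091,147.50

€2,091,147.50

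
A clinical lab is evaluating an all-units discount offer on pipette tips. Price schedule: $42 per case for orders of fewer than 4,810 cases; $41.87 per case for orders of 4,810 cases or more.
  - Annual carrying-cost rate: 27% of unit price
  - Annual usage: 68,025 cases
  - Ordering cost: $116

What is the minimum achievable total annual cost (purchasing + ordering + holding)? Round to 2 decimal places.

H₁ = 27%×$42 = $11.3400;  H₂ = 27%×$41.87 = $11.3049
EOQ₁ = √(2×68,025×116/11.3400) = 1,179.70  (< 4,810, feasible at tier 1)
EOQ₂ = √(2×68,025×116/11.3049) = 1,181.53  (< 4,810 → use Q = 4,810 at tier-2 price)
TC(tier 1 (EOQ₁), Q≈1,179.7) = $2,870,427.80
TC(tier 2, Q≈4,810.0) = $2,877,035.55
Minimum at tier 1 (EOQ₁): $2,870,427.80

$2,870,427.80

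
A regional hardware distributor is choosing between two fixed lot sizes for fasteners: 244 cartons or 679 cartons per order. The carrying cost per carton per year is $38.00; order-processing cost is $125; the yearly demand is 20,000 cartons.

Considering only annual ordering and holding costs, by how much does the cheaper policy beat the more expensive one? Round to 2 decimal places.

TC(Q) = (D/Q)S + (Q/2)H
TC(244) = (20,000/244)×125 + (244/2)×38 = $14,881.90
TC(679) = (20,000/679)×125 + (679/2)×38 = $16,582.89
Lots of 244 are cheaper by $1,700.98.

$1,700.98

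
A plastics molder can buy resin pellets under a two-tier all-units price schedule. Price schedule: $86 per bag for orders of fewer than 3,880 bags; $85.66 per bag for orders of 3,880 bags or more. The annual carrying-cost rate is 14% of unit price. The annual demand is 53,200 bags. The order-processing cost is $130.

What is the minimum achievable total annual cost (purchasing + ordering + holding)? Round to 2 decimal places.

$4,582,159.73

H₁ = 14%×$86 = $12.0400;  H₂ = 14%×$85.66 = $11.9924
EOQ₁ = √(2×53,200×130/12.0400) = 1,071.84  (< 3,880, feasible at tier 1)
EOQ₂ = √(2×53,200×130/11.9924) = 1,073.96  (< 3,880 → use Q = 3,880 at tier-2 price)
TC(tier 1 (EOQ₁), Q≈1,071.8) = $4,588,104.93
TC(tier 2, Q≈3,880.0) = $4,582,159.73
Minimum at tier 2: $4,582,159.73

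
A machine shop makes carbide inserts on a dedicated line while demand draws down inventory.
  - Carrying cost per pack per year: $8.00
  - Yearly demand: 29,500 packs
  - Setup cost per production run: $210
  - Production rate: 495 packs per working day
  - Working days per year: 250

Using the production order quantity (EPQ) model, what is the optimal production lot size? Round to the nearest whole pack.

1,426 packs

Daily demand d = 29,500/250 = 118.000; p = 495; 1 − d/p = 0.76162
EPQ = √(2DS / (H(1 − d/p)))
    = √(2 × 29,500 × 210 / (8 × 0.76162)) ≈ 1,426.01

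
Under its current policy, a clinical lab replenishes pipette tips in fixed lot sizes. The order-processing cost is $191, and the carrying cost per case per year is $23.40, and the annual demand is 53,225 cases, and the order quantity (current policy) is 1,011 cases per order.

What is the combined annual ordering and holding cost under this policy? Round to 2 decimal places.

Ordering: D/Q × S = 53,225/1,011 × $191 = $10,055.37
Holding:  Q/2 × H = 1,011/2 × $23.4 = $11,828.70
Total = $10,055.37 + $11,828.70 = $21,884.07

$21,884.07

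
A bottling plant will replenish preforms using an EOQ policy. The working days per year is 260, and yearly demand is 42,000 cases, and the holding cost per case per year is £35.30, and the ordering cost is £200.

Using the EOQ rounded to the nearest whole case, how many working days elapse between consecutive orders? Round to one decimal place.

Q* = √(2·D·S / H) = √(2·42,000·200 / 35.3) = √475,920.7 ≈ 689.87 → Q = 690 cases
T = Q/D × 260 days = 690/42,000 × 260 = 4.271 days

4.3 days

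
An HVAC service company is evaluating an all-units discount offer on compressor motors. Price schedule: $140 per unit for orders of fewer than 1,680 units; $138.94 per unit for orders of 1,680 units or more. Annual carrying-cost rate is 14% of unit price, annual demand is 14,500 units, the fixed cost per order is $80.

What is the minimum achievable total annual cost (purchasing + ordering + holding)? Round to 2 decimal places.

H₁ = 14%×$140 = $19.6000;  H₂ = 14%×$138.94 = $19.4516
EOQ₁ = √(2×14,500×80/19.6000) = 344.05  (< 1,680, feasible at tier 1)
EOQ₂ = √(2×14,500×80/19.4516) = 345.36  (< 1,680 → use Q = 1,680 at tier-2 price)
TC(tier 1 (EOQ₁), Q≈344.0) = $2,036,743.29
TC(tier 2, Q≈1,680.0) = $2,031,659.82
Minimum at tier 2: $2,031,659.82

$2,031,659.82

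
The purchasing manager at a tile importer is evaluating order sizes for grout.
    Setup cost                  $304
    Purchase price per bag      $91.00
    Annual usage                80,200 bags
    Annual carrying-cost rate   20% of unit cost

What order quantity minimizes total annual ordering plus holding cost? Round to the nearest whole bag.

Holding cost per bag per year: H = 20% × $91 = $18.2000
Q* = √(2·D·S / H) = √(2·80,200·304 / 18.2) = √2,679,208.8 ≈ 1,636.83

1,637 bags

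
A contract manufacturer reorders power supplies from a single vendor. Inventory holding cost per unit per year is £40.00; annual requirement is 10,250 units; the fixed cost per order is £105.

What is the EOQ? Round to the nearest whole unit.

Optimal lot size Q* = (2 × 10,250 × £105 / £40)^½ ≈ 231.98

232 units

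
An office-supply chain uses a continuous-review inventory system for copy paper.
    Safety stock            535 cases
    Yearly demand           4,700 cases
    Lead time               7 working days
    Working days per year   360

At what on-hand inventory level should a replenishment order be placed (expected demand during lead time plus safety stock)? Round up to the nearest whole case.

Daily demand d = 4,700 / 360 = 13.056 cases/day
Demand during lead time = 13.056 × 7 = 91.39
Reorder point = 91.39 + 535 = 626.39 → round up

627 cases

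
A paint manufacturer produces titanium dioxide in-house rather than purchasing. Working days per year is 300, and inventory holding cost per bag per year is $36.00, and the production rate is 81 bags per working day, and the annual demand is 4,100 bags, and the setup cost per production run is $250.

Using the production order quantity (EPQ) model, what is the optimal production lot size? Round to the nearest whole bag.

262 bags

Daily demand d = 4,100/300 = 13.667; p = 81; 1 − d/p = 0.83128
EPQ = √(2DS / (H(1 − d/p)))
    = √(2 × 4,100 × 250 / (36 × 0.83128)) ≈ 261.73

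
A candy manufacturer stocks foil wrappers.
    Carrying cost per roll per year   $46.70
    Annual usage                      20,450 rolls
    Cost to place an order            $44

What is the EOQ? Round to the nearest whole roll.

Q* = √(2·D·S / H) = √(2·20,450·44 / 46.7) = √38,535.3 ≈ 196.30

196 rolls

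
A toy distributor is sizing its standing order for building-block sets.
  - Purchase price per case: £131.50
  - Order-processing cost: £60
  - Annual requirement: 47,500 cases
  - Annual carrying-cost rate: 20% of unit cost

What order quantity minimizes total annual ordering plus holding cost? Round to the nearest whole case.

466 cases

Holding cost per case per year: H = 20% × £131.5 = £26.3000
EOQ = √(2DS/H) = √(2 × 47,500 × 60 / 26.3)
    = √(216,730.04) ≈ 465.54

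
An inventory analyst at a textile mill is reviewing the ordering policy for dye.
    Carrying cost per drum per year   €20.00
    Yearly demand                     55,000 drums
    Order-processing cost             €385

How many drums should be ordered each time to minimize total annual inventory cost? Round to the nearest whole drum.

1,455 drums

2DS/H = 2·55,000·385/20 = 2,117,500.00
EOQ = √2,117,500.00 ≈ 1,455.16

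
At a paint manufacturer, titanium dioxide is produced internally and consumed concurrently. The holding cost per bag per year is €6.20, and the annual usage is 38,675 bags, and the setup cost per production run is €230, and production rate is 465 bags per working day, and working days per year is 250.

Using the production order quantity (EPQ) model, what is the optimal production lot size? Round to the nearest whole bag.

Daily demand d = 38,675/250 = 154.700; p = 465; 1 − d/p = 0.66731
EPQ = √(2DS / (H(1 − d/p)))
    = √(2 × 38,675 × 230 / (6.2 × 0.66731)) ≈ 2,073.64

2,074 bags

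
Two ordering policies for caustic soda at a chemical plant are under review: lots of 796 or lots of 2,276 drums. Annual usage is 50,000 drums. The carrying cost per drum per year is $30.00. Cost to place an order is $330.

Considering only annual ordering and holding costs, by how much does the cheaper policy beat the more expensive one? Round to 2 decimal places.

Annual cost at Q: ordering D·S/Q plus holding Q·H/2.
TC(796) = (50,000/796)×330 + (796/2)×30 = $32,668.64
TC(2,276) = (50,000/2,276)×330 + (2,276/2)×30 = $41,389.56
|ΔTC| = |$32,668.64 − $41,389.56| = $8,720.92

$8,720.92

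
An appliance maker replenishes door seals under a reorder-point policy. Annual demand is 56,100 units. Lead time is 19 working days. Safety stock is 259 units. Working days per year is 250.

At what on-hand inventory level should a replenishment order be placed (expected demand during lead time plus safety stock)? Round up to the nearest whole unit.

Daily demand d = 56,100 / 250 = 224.400 units/day
Demand during lead time = 224.400 × 19 = 4,263.60
Reorder point = 4,263.60 + 259 = 4,522.60 → round up

4,523 units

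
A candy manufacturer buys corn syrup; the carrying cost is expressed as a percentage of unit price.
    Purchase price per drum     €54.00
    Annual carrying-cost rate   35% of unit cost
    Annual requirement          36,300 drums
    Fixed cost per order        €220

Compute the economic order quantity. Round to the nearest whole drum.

H = i·C = 0.35 × €54 = €18.9000 per drum-year
2DS/H = 2·36,300·220/18.9 = 845,079.37
EOQ = √845,079.37 ≈ 919.28

919 drums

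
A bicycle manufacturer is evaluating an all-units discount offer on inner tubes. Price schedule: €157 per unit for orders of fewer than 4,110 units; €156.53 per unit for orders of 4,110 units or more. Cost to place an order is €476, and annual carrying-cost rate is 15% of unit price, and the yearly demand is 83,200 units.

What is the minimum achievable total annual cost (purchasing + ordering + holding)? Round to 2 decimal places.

H₁ = 15%×€157 = €23.5500;  H₂ = 15%×€156.53 = €23.4795
EOQ₁ = √(2×83,200×476/23.5500) = 1,833.94  (< 4,110, feasible at tier 1)
EOQ₂ = √(2×83,200×476/23.4795) = 1,836.69  (< 4,110 → use Q = 4,110 at tier-2 price)
TC(tier 1 (EOQ₁), Q≈1,833.9) = €13,105,589.24
TC(tier 2, Q≈4,110.0) = €13,081,182.19
Minimum at tier 2: €13,081,182.19

€13,081,182.19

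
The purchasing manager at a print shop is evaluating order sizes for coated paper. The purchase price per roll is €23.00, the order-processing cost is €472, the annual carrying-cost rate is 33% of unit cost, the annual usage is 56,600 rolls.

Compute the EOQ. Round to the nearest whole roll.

Holding cost per roll per year: H = 33% × €23 = €7.5900
2DS/H = 2·56,600·472/7.59 = 7,039,578.39
EOQ = √7,039,578.39 ≈ 2,653.22

2,653 rolls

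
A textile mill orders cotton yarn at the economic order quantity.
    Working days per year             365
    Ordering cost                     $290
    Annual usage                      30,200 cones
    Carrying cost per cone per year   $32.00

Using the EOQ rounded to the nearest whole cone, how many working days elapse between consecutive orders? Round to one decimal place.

Optimal lot size Q* = (2 × 30,200 × $290 / $32)^½ ≈ 739.85 → Q = 740 cones
Days between orders = 365 / (D/Q) = 365 / 40.811 ≈ 8.944

8.9 days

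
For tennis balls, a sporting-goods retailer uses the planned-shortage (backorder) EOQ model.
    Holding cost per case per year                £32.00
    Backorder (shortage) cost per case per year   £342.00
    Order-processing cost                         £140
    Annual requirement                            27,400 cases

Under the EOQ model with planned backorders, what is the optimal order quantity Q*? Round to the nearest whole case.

Basic EOQ = √(2·27,400·140/32) = 489.643
Backorder adjustment √((H+b)/b) = √((32+342)/342) = 1.0457
Q* = 489.643 × 1.0457 ≈ 512.04

512 cases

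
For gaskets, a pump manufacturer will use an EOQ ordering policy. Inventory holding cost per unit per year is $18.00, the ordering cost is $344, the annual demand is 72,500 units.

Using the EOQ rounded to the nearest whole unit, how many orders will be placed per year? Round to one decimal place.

43.5 orders per year

Optimal lot size Q* = (2 × 72,500 × $344 / $18)^½ ≈ 1,664.67 → Q = 1,665
Orders per year = D/Q = 72,500 / 1,665 = 43.544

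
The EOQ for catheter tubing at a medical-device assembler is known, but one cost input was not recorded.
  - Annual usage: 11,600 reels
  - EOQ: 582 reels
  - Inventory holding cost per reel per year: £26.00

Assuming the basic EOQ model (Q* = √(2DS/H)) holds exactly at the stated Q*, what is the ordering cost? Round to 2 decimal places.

£379.60

EOQ relation: Q² = 2DS/H, so rearrange for the unknown.
S = Q²H / (2D) = 582² × 26 / (2 × 11,600) = 379.6045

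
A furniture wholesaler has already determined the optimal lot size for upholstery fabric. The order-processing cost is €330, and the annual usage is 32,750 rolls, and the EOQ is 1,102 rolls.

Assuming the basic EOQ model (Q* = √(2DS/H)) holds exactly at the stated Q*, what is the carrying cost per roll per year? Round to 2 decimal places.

€17.80

From Q* = √(2DS/H) ⇒ Q*² = 2DS/H.
H = 2DS / Q² = 2 × 32,750 × 330 / 1,102² = 17.7989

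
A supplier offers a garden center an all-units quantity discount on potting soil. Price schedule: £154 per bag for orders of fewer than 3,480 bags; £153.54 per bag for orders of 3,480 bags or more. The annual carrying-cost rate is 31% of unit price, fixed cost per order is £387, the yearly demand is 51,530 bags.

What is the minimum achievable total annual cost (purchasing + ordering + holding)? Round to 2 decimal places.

H₁ = 31%×£154 = £47.7400;  H₂ = 31%×£153.54 = £47.5974
EOQ₁ = √(2×51,530×387/47.7400) = 914.03  (< 3,480, feasible at tier 1)
EOQ₂ = √(2×51,530×387/47.5974) = 915.40  (< 3,480 → use Q = 3,480 at tier-2 price)
TC(tier 1 (EOQ₁), Q≈914.0) = £7,979,255.68
TC(tier 2, Q≈3,480.0) = £8,000,466.17
Minimum at tier 1 (EOQ₁): £7,979,255.68

£7,979,255.68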